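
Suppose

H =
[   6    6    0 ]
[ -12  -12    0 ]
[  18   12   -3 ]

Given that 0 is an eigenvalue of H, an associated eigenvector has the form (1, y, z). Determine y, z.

-1, 2

We need (H)v = 0.
H = [[6, 6, 0], [-12, -12, 0], [18, 12, -3]].
Row 1: (6)·1 + (6)·y + (0)·z = 0
Row 2: (-12)·1 + (-12)·y + (0)·z = 0
Row 3: (18)·1 + (12)·y + (-3)·z = 0
Solving gives y = -1, z = 2.
Check: H·(1, -1, 2) = (0, 0, 0) = 0·(1, -1, 2).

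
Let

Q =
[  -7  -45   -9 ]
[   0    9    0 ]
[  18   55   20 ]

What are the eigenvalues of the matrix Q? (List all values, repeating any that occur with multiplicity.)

2, 9, 11

The characteristic polynomial is p(lambda) = det(lambda·I - Q).
Cofactor expansion gives p(lambda) = lambda^3 - 22·lambda^2 + 139·lambda - 198.
Since p(9) = 0, lambda = 9 is a root.
Factor out (lambda - 9): p(lambda) = (lambda - 9)·(lambda^2 - 13·lambda + 22).
The quadratic factors as (lambda - 2)·(lambda - 11).
Eigenvalues: 2, 9, 11.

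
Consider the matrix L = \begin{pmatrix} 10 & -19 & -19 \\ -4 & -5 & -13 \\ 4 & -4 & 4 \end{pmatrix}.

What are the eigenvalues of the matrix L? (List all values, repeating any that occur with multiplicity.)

-9, 8, 10

The characteristic polynomial is p(t) = det(tI - L).
Expanding along the first row, p(t) = t^3 - 9t^2 - 82t + 720.
Rational-root test: t = -9 gives p(-9) = 0.
Factor out (t + 9): p(t) = (t + 9)·(t^2 - 18t + 80).
The quadratic factors as (t - 8)·(t - 10).
Eigenvalues: -9, 8, 10.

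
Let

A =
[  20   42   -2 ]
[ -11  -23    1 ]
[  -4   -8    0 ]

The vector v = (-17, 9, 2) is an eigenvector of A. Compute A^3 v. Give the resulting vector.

First find the eigenvalue: Av = (34, -18, -4) = -2·(-17, 9, 2), so λ = -2.
Then A^3 v = λ^3·v = (-2)^3·(-17, 9, 2) = -8·(-17, 9, 2) = (136, -72, -16).

(136, -72, -16)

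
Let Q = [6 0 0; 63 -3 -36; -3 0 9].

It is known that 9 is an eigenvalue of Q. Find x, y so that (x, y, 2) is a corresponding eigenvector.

We need (Q - 9I)v = 0.
Q - 9I = [[-3, 0, 0], [63, -12, -36], [-3, 0, 0]].
Row 1: (-3)·x + (0)·y + (0)·2 = 0
Row 2: (63)·x + (-12)·y + (-36)·2 = 0
Row 3: (-3)·x + (0)·y + (0)·2 = 0
Solving gives x = 0, y = -6.
Check: Q·(0, -6, 2) = (0, -54, 18) = 9·(0, -6, 2).

0, -6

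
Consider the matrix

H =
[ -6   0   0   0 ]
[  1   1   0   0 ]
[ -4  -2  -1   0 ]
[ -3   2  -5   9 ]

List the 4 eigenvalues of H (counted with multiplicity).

-6, -1, 1, 9

H is lower triangular, so its eigenvalues are the diagonal entries.
Diagonal: -6, 1, -1, 9.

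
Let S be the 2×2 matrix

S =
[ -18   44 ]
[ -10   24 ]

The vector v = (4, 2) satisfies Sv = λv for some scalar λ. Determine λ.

4

Compute Sv: S·(4, 2) = (16, 8).
Since Sv = λv, compare component 1: 16 = λ·4, so λ = 4.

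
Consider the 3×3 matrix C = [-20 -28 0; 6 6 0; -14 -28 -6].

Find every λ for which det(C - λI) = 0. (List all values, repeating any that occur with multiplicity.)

Set up det(λI - C) = 0.
Cofactor expansion gives p(λ) = λ^3 + 20λ^2 + 132λ + 288.
Since p(-8) = 0, λ = -8 is a root.
Dividing by (λ + 8) leaves λ^2 + 12λ + 36.
The quadratic factor is (λ + 6)^2.
Eigenvalues: -8, -6, -6.

-8, -6, -6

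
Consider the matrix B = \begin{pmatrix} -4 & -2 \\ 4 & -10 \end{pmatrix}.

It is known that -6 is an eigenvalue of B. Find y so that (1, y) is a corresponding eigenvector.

We need (B + 6I)v = 0.
B + 6I = [[2, -2], [4, -4]].
Row 1: (2)·1 + (-2)·y = 0
Row 2: (4)·1 + (-4)·y = 0
Solving gives y = 1.
Check: B·(1, 1) = (-6, -6) = -6·(1, 1).

1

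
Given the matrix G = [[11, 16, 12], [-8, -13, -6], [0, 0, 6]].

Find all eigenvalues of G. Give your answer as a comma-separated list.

-5, 3, 6

The characteristic polynomial is p(t) = det(tI - G).
Expanding the 3×3 determinant: p(t) = t^3 - 4t^2 - 27t + 90.
Rational-root test: t = 3 gives p(3) = 0.
Factor out (t - 3): p(t) = (t - 3)·(t^2 - t - 30).
The quadratic factors as (t + 5)·(t - 6).
Eigenvalues: -5, 3, 6.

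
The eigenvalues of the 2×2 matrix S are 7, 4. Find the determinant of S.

det(S) is the product of the eigenvalues: (7) · (4) = 28.

28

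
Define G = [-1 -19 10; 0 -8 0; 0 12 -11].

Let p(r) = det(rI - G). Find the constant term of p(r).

p(r) = r^3 + 20r^2 + 107r + 88.
The constant term is 88.

88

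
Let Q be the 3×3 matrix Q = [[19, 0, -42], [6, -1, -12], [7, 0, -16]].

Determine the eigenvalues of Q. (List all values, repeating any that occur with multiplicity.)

Compute the characteristic polynomial p(t) = det(tI - Q).
Expanding the 3×3 determinant: p(t) = t^3 - 2t^2 - 13t - 10.
Since p(-1) = 0, t = -1 is a root.
Factor out (t + 1): p(t) = (t + 1)·(t^2 - 3t - 10).
The quadratic factors as (t + 2)·(t - 5).
Eigenvalues: -2, -1, 5.

-2, -1, 5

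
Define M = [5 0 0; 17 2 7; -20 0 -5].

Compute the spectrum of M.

Compute the characteristic polynomial p(λ) = det(λI - M).
Expanding along the first row, p(λ) = λ^3 - 2λ^2 - 25λ + 50.
Since p(-5) = 0, λ = -5 is a root.
Dividing by (λ + 5) leaves λ^2 - 7λ + 10.
The quadratic factors as (λ - 2)·(λ - 5).
Eigenvalues: -5, 2, 5.

-5, 2, 5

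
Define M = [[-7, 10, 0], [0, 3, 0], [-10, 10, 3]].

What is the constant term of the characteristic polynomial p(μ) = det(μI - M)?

63

p(0) = det(0·I − M) = det(−M) = (−1)^3·det(M).
det(M) = -63, so p(0) = 63.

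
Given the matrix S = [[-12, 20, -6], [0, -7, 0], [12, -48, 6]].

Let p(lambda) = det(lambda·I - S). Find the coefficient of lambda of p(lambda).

p(lambda) = lambda^3 + 13·lambda^2 + 42·lambda.
The coefficient of lambda is 42.

42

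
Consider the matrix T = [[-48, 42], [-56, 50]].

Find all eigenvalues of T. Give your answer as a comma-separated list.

det(T - tI) = (-48 - t)(50 - t) - (42)·(-56) = t^2 - 2t - 48.
This factors as (t + 6)·(t - 8) = 0.
Eigenvalues: -6, 8.

-6, 8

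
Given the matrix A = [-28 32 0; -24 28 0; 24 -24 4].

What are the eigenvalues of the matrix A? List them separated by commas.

Set up det(sI - A) = 0.
Expanding the 3×3 determinant: p(s) = s^3 - 4s^2 - 16s + 64.
Rational-root test: s = -4 gives p(-4) = 0.
Dividing by (s + 4) leaves s^2 - 8s + 16.
The quadratic factor is (s - 4)^2.
Eigenvalues: -4, 4, 4.

-4, 4, 4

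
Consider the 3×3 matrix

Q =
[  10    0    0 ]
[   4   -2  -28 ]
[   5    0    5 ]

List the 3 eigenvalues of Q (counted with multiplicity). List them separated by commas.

-2, 5, 10

Compute the characteristic polynomial p(r) = det(rI - Q).
Expanding along the first row, p(r) = r^3 - 13r^2 + 20r + 100.
Since p(-2) = 0, r = -2 is a root.
Factor out (r + 2): p(r) = (r + 2)·(r^2 - 15r + 50).
The quadratic factors as (r - 5)·(r - 10).
Eigenvalues: -2, 5, 10.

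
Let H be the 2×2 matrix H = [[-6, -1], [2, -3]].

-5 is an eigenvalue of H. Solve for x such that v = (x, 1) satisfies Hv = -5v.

We need (H + 5I)v = 0.
H + 5I = [[-1, -1], [2, 2]].
Row 1: (-1)·x + (-1)·1 = 0
Row 2: (2)·x + (2)·1 = 0
Solving gives x = -1.
Check: H·(-1, 1) = (5, -5) = -5·(-1, 1).

-1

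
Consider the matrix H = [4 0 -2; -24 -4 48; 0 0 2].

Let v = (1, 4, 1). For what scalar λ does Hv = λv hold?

2

Compute Hv: H·(1, 4, 1) = (2, 8, 2).
Since Hv = λv, compare component 1: 2 = λ·1, so λ = 2.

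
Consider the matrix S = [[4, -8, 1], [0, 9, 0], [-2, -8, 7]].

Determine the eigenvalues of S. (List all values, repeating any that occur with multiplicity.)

5, 6, 9

Compute the characteristic polynomial p(t) = det(tI - S).
Expanding the 3×3 determinant: p(t) = t^3 - 20t^2 + 129t - 270.
Try t = 9: p(9) = 0, so 9 is a root.
Factor out (t - 9): p(t) = (t - 9)·(t^2 - 11t + 30).
The quadratic factors as (t - 5)·(t - 6).
Eigenvalues: 5, 6, 9.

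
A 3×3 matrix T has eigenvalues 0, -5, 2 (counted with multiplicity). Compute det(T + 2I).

If T has eigenvalues 0, -5, 2, then T + 2I has eigenvalues 2, -3, 4.
det(T + 2I) = (2) · (-3) · (4) = -24.

-24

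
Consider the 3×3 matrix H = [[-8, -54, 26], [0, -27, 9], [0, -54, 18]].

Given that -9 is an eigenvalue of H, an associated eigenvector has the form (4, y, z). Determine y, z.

We need (H + 9I)v = 0.
H + 9I = [[1, -54, 26], [0, -18, 9], [0, -54, 27]].
Row 1: (1)·4 + (-54)·y + (26)·z = 0
Row 2: (0)·4 + (-18)·y + (9)·z = 0
Row 3: (0)·4 + (-54)·y + (27)·z = 0
Solving gives y = 2, z = 4.
Check: H·(4, 2, 4) = (-36, -18, -36) = -9·(4, 2, 4).

2, 4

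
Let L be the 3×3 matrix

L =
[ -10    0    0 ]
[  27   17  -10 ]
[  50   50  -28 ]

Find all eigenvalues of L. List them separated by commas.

-10, -8, -3

Set up det(λI - L) = 0.
Expanding the 3×3 determinant: p(λ) = λ^3 + 21λ^2 + 134λ + 240.
Rational-root test: λ = -10 gives p(-10) = 0.
Factor out (λ + 10): p(λ) = (λ + 10)·(λ^2 + 11λ + 24).
The quadratic factors as (λ + 8)·(λ + 3).
Eigenvalues: -10, -8, -3.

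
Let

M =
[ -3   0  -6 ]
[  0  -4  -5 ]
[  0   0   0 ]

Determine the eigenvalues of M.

-4, -3, 0

M is upper triangular, so its eigenvalues are the diagonal entries.
Diagonal: -3, -4, 0.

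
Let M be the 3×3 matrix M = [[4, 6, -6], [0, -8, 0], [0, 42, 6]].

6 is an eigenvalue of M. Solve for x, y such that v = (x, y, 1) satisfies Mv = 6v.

-3, 0

We need (M - 6I)v = 0.
M - 6I = [[-2, 6, -6], [0, -14, 0], [0, 42, 0]].
Row 1: (-2)·x + (6)·y + (-6)·1 = 0
Row 2: (0)·x + (-14)·y + (0)·1 = 0
Row 3: (0)·x + (42)·y + (0)·1 = 0
Solving gives x = -3, y = 0.
Check: M·(-3, 0, 1) = (-18, 0, 6) = 6·(-3, 0, 1).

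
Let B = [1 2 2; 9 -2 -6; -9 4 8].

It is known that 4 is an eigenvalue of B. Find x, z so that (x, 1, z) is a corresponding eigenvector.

We need (B - 4I)v = 0.
B - 4I = [[-3, 2, 2], [9, -6, -6], [-9, 4, 4]].
Row 1: (-3)·x + (2)·1 + (2)·z = 0
Row 2: (9)·x + (-6)·1 + (-6)·z = 0
Row 3: (-9)·x + (4)·1 + (4)·z = 0
Solving gives x = 0, z = -1.
Check: B·(0, 1, -1) = (0, 4, -4) = 4·(0, 1, -1).

0, -1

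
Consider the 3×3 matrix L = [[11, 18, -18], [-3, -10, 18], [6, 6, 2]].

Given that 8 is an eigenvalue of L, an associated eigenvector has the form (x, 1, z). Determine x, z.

0, 1

We need (L - 8I)v = 0.
L - 8I = [[3, 18, -18], [-3, -18, 18], [6, 6, -6]].
Row 1: (3)·x + (18)·1 + (-18)·z = 0
Row 2: (-3)·x + (-18)·1 + (18)·z = 0
Row 3: (6)·x + (6)·1 + (-6)·z = 0
Solving gives x = 0, z = 1.
Check: L·(0, 1, 1) = (0, 8, 8) = 8·(0, 1, 1).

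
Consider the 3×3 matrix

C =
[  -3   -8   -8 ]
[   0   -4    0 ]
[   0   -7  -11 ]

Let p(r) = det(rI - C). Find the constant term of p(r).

132

p(r) = r^3 + 18r^2 + 89r + 132.
The constant term is 132.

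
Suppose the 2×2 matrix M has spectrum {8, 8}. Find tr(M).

16

trace(M) is the sum of the eigenvalues: (8) + (8) = 16.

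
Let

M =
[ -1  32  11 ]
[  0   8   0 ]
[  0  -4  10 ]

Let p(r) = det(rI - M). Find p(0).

p(0) = det(0·I − M) = det(−M) = (−1)^3·det(M).
det(M) = -80, so p(0) = 80.

80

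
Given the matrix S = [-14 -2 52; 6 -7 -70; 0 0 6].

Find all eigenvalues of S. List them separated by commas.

Set up det(μI - S) = 0.
Expanding the 3×3 determinant: p(μ) = μ^3 + 15μ^2 - 16μ - 660.
Rational-root test: μ = 6 gives p(6) = 0.
Dividing by (μ - 6) leaves μ^2 + 21μ + 110.
The quadratic factors as (μ + 11)·(μ + 10).
Eigenvalues: -11, -10, 6.

-11, -10, 6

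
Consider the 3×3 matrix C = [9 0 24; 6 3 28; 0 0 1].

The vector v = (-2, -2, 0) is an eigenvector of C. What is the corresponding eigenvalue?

Compute Cv: C·(-2, -2, 0) = (-18, -18, 0).
Since Cv = λv, compare component 1: -18 = λ·-2, so λ = 9.

9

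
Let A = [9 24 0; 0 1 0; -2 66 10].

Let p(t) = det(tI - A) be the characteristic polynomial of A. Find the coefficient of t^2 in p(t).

-20

The coefficient of t^2 of det(tI - A) is −trace(A).
trace(A) = (9) + (1) + (10) = 20, so the coefficient is -20.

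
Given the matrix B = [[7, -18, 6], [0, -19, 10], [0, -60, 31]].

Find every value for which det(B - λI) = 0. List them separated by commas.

1, 7, 11

Set up det(tI - B) = 0.
Expanding along the first row, p(t) = t^3 - 19t^2 + 95t - 77.
Try t = 7: p(7) = 0, so 7 is a root.
Factor out (t - 7): p(t) = (t - 7)·(t^2 - 12t + 11).
The quadratic factors as (t - 1)·(t - 11).
Eigenvalues: 1, 7, 11.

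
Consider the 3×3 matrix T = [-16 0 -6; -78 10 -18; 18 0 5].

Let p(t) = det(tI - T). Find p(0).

p(0) = det(0·I − T) = det(−T) = (−1)^3·det(T).
det(T) = 280, so p(0) = -280.

-280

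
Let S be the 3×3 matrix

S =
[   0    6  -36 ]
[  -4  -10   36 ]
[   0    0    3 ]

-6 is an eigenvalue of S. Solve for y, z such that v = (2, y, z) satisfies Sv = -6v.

We need (S + 6I)v = 0.
S + 6I = [[6, 6, -36], [-4, -4, 36], [0, 0, 9]].
Row 1: (6)·2 + (6)·y + (-36)·z = 0
Row 2: (-4)·2 + (-4)·y + (36)·z = 0
Row 3: (0)·2 + (0)·y + (9)·z = 0
Solving gives y = -2, z = 0.
Check: S·(2, -2, 0) = (-12, 12, 0) = -6·(2, -2, 0).

-2, 0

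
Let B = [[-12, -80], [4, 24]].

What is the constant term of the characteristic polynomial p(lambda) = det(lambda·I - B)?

32

p(0) = det(0·I − B) = det(−B) = (−1)^2·det(B).
det(B) = 32, so p(0) = 32.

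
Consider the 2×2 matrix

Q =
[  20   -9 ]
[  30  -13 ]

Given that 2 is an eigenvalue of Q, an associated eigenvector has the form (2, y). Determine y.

We need (Q - 2I)v = 0.
Q - 2I = [[18, -9], [30, -15]].
Row 1: (18)·2 + (-9)·y = 0
Row 2: (30)·2 + (-15)·y = 0
Solving gives y = 4.
Check: Q·(2, 4) = (4, 8) = 2·(2, 4).

4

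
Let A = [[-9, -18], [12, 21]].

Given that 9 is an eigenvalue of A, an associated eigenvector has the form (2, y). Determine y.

-2

We need (A - 9I)v = 0.
A - 9I = [[-18, -18], [12, 12]].
Row 1: (-18)·2 + (-18)·y = 0
Row 2: (12)·2 + (12)·y = 0
Solving gives y = -2.
Check: A·(2, -2) = (18, -18) = 9·(2, -2).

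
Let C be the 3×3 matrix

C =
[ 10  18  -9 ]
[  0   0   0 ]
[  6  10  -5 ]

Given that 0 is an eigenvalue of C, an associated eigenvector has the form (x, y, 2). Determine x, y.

We need (C)v = 0.
C = [[10, 18, -9], [0, 0, 0], [6, 10, -5]].
Row 1: (10)·x + (18)·y + (-9)·2 = 0
Row 2: (0)·x + (0)·y + (0)·2 = 0
Row 3: (6)·x + (10)·y + (-5)·2 = 0
Solving gives x = 0, y = 1.
Check: C·(0, 1, 2) = (0, 0, 0) = 0·(0, 1, 2).

0, 1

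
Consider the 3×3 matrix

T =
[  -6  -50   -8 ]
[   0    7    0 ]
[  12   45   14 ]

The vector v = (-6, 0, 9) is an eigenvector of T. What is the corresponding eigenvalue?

6

Compute Tv: T·(-6, 0, 9) = (-36, 0, 54).
Since Tv = λv, compare component 1: -36 = λ·-6, so λ = 6.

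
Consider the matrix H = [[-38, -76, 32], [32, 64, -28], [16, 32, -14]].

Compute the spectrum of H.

0, 2, 10

The characteristic polynomial is p(λ) = det(λI - H).
Expanding the 3×3 determinant: p(λ) = λ^3 - 12λ^2 + 20λ.
Since p(10) = 0, λ = 10 is a root.
Dividing by (λ - 10) leaves λ^2 - 2λ.
The quadratic factors as λ·(λ - 2).
Eigenvalues: 0, 2, 10.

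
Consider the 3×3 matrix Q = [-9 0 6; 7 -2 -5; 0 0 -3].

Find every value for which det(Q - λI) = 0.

Set up det(λI - Q) = 0.
Cofactor expansion gives p(λ) = λ^3 + 14λ^2 + 51λ + 54.
Since p(-2) = 0, λ = -2 is a root.
Factor out (λ + 2): p(λ) = (λ + 2)·(λ^2 + 12λ + 27).
The quadratic factors as (λ + 9)·(λ + 3).
Eigenvalues: -9, -3, -2.

-9, -3, -2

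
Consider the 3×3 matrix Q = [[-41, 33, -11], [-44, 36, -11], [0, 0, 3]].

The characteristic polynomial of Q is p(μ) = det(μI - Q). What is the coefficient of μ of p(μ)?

-39

p(μ) = μ^3 + 2μ^2 - 39μ + 72.
The coefficient of μ is -39.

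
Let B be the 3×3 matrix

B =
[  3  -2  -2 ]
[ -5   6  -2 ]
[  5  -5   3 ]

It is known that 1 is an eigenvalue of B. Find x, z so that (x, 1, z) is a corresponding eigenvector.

We need (B - 1I)v = 0.
B - 1I = [[2, -2, -2], [-5, 5, -2], [5, -5, 2]].
Row 1: (2)·x + (-2)·1 + (-2)·z = 0
Row 2: (-5)·x + (5)·1 + (-2)·z = 0
Row 3: (5)·x + (-5)·1 + (2)·z = 0
Solving gives x = 1, z = 0.
Check: B·(1, 1, 0) = (1, 1, 0) = 1·(1, 1, 0).

1, 0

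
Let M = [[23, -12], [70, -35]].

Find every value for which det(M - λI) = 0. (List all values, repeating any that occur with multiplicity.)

-7, -5

det(M - λI) = (23 - λ)(-35 - λ) - (-12)·(70) = λ^2 + 12λ + 35.
This factors as (λ + 7)·(λ + 5) = 0.
Eigenvalues: -7, -5.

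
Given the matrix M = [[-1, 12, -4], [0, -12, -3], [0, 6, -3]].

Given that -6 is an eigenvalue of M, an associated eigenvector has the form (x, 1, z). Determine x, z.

We need (M + 6I)v = 0.
M + 6I = [[5, 12, -4], [0, -6, -3], [0, 6, 3]].
Row 1: (5)·x + (12)·1 + (-4)·z = 0
Row 2: (0)·x + (-6)·1 + (-3)·z = 0
Row 3: (0)·x + (6)·1 + (3)·z = 0
Solving gives x = -4, z = -2.
Check: M·(-4, 1, -2) = (24, -6, 12) = -6·(-4, 1, -2).

-4, -2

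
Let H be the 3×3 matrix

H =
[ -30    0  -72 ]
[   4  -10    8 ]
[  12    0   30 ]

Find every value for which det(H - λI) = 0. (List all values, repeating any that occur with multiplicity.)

-10, -6, 6

Compute the characteristic polynomial p(μ) = det(μI - H).
Expanding along the first row, p(μ) = μ^3 + 10μ^2 - 36μ - 360.
Rational-root test: μ = 6 gives p(6) = 0.
Dividing by (μ - 6) leaves μ^2 + 16μ + 60.
The quadratic factors as (μ + 10)·(μ + 6).
Eigenvalues: -10, -6, 6.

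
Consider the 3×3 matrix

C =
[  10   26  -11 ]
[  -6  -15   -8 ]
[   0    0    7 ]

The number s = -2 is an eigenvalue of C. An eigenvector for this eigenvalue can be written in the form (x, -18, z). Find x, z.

We need (C + 2I)v = 0.
C + 2I = [[12, 26, -11], [-6, -13, -8], [0, 0, 9]].
Row 1: (12)·x + (26)·-18 + (-11)·z = 0
Row 2: (-6)·x + (-13)·-18 + (-8)·z = 0
Row 3: (0)·x + (0)·-18 + (9)·z = 0
Solving gives x = 39, z = 0.
Check: C·(39, -18, 0) = (-78, 36, 0) = -2·(39, -18, 0).

39, 0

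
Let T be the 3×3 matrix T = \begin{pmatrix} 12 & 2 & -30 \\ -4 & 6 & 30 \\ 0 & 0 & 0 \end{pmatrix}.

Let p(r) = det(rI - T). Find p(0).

p(0) = det(0·I − T) = det(−T) = (−1)^3·det(T).
det(T) = 0, so p(0) = 0.

0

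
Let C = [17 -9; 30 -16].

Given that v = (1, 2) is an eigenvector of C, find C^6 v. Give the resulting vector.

(1, 2)

First find the eigenvalue: Cv = (-1, -2) = -1·(1, 2), so λ = -1.
Then C^6 v = λ^6·v = (-1)^6·(1, 2) = 1·(1, 2) = (1, 2).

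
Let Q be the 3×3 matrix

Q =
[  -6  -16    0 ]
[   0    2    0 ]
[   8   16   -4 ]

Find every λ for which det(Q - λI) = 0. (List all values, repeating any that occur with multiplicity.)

-6, -4, 2

Set up det(sI - Q) = 0.
Expanding the 3×3 determinant: p(s) = s^3 + 8s^2 + 4s - 48.
Rational-root test: s = -4 gives p(-4) = 0.
Dividing by (s + 4) leaves s^2 + 4s - 12.
The quadratic factors as (s + 6)·(s - 2).
Eigenvalues: -6, -4, 2.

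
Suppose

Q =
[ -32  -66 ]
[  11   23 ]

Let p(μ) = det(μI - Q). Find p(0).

-10

p(0) = det(0·I − Q) = det(−Q) = (−1)^2·det(Q).
det(Q) = -10, so p(0) = -10.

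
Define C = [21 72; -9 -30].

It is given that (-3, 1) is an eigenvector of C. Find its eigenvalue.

Compute Cv: C·(-3, 1) = (9, -3).
Since Cv = λv, compare component 1: 9 = λ·-3, so λ = -3.

-3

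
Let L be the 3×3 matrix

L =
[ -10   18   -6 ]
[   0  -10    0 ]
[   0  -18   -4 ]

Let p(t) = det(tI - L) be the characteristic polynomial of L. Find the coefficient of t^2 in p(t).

24

The coefficient of t^2 of det(tI - L) is −trace(L).
trace(L) = (-10) + (-10) + (-4) = -24, so the coefficient is 24.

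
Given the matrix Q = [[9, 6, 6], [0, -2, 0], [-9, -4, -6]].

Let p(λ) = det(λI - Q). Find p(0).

p(0) = det(0·I − Q) = det(−Q) = (−1)^3·det(Q).
det(Q) = 0, so p(0) = 0.

0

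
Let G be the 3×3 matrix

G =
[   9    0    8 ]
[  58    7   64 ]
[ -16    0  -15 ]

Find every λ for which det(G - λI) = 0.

Set up det(λI - G) = 0.
Expanding along the first row, p(λ) = λ^3 - λ^2 - 49λ + 49.
Rational-root test: λ = 7 gives p(7) = 0.
Factor out (λ - 7): p(λ) = (λ - 7)·(λ^2 + 6λ - 7).
The quadratic factors as (λ + 7)·(λ - 1).
Eigenvalues: -7, 1, 7.

-7, 1, 7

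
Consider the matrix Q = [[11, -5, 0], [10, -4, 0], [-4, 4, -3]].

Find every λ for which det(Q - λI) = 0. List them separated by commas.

Set up det(lambda·I - Q) = 0.
Cofactor expansion gives p(lambda) = lambda^3 - 4·lambda^2 - 15·lambda + 18.
Since p(1) = 0, lambda = 1 is a root.
Factor out (lambda - 1): p(lambda) = (lambda - 1)·(lambda^2 - 3·lambda - 18).
The quadratic factors as (lambda + 3)·(lambda - 6).
Eigenvalues: -3, 1, 6.

-3, 1, 6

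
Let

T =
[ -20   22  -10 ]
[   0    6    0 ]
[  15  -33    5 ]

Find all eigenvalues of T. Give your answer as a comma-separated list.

-10, -5, 6

Compute the characteristic polynomial p(r) = det(rI - T).
Expanding along the first row, p(r) = r^3 + 9r^2 - 40r - 300.
Try r = -10: p(-10) = 0, so -10 is a root.
Dividing by (r + 10) leaves r^2 - r - 30.
The quadratic factors as (r + 5)·(r - 6).
Eigenvalues: -10, -5, 6.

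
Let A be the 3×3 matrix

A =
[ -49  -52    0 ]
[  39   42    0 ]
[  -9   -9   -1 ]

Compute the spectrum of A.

-10, -1, 3

The characteristic polynomial is p(lambda) = det(lambda·I - A).
Cofactor expansion gives p(lambda) = lambda^3 + 8·lambda^2 - 23·lambda - 30.
Since p(3) = 0, lambda = 3 is a root.
Factor out (lambda - 3): p(lambda) = (lambda - 3)·(lambda^2 + 11·lambda + 10).
The quadratic factors as (lambda + 10)·(lambda + 1).
Eigenvalues: -10, -1, 3.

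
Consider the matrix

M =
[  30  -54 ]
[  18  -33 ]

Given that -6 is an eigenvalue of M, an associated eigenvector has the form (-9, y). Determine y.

We need (M + 6I)v = 0.
M + 6I = [[36, -54], [18, -27]].
Row 1: (36)·-9 + (-54)·y = 0
Row 2: (18)·-9 + (-27)·y = 0
Solving gives y = -6.
Check: M·(-9, -6) = (54, 36) = -6·(-9, -6).

-6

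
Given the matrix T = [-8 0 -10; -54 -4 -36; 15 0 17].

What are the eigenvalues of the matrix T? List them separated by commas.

-4, 2, 7

Compute the characteristic polynomial p(s) = det(sI - T).
Expanding along the first row, p(s) = s^3 - 5s^2 - 22s + 56.
Rational-root test: s = 2 gives p(2) = 0.
Factor out (s - 2): p(s) = (s - 2)·(s^2 - 3s - 28).
The quadratic factors as (s + 4)·(s - 7).
Eigenvalues: -4, 2, 7.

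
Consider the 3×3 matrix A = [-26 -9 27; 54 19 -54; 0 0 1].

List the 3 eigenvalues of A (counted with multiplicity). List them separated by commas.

Compute the characteristic polynomial p(r) = det(rI - A).
Expanding the 3×3 determinant: p(r) = r^3 + 6r^2 - 15r + 8.
Try r = 1: p(1) = 0, so 1 is a root.
Factor out (r - 1): p(r) = (r - 1)·(r^2 + 7r - 8).
The quadratic factors as (r + 8)·(r - 1).
Eigenvalues: -8, 1, 1.

-8, 1, 1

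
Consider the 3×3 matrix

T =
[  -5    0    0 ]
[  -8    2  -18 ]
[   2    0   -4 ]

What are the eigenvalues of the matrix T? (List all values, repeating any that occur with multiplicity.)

-5, -4, 2

Compute the characteristic polynomial p(t) = det(tI - T).
Expanding the 3×3 determinant: p(t) = t^3 + 7t^2 + 2t - 40.
Try t = -5: p(-5) = 0, so -5 is a root.
Factor out (t + 5): p(t) = (t + 5)·(t^2 + 2t - 8).
The quadratic factors as (t + 4)·(t - 2).
Eigenvalues: -5, -4, 2.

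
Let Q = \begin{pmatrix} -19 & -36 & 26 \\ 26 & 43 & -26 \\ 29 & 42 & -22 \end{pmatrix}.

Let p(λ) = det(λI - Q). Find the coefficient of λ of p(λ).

p(λ) = λ^3 - 2λ^2 - 71λ + 252.
The coefficient of λ is -71.

-71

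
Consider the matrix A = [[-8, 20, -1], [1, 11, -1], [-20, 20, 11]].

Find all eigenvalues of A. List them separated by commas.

Compute the characteristic polynomial p(r) = det(rI - A).
Expanding along the first row, p(r) = r^3 - 14r^2 - 75r + 1188.
Try r = -9: p(-9) = 0, so -9 is a root.
Dividing by (r + 9) leaves r^2 - 23r + 132.
The quadratic factors as (r - 11)·(r - 12).
Eigenvalues: -9, 11, 12.

-9, 11, 12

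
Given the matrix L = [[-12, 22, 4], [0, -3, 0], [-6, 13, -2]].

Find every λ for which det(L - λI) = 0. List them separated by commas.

Set up det(tI - L) = 0.
Expanding along the first row, p(t) = t^3 + 17t^2 + 90t + 144.
Since p(-3) = 0, t = -3 is a root.
Dividing by (t + 3) leaves t^2 + 14t + 48.
The quadratic factors as (t + 8)·(t + 6).
Eigenvalues: -8, -6, -3.

-8, -6, -3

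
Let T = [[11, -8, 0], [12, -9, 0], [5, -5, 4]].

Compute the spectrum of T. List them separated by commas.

The characteristic polynomial is p(r) = det(rI - T).
Expanding the 3×3 determinant: p(r) = r^3 - 6r^2 + 5r + 12.
Rational-root test: r = -1 gives p(-1) = 0.
Factor out (r + 1): p(r) = (r + 1)·(r^2 - 7r + 12).
The quadratic factors as (r - 3)·(r - 4).
Eigenvalues: -1, 3, 4.

-1, 3, 4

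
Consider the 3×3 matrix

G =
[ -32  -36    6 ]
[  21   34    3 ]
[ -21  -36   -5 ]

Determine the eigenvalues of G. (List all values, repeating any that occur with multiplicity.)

-11, -2, 10

Compute the characteristic polynomial p(r) = det(rI - G).
Expanding along the first row, p(r) = r^3 + 3r^2 - 108r - 220.
Try r = 10: p(10) = 0, so 10 is a root.
Factor out (r - 10): p(r) = (r - 10)·(r^2 + 13r + 22).
The quadratic factors as (r + 11)·(r + 2).
Eigenvalues: -11, -2, 10.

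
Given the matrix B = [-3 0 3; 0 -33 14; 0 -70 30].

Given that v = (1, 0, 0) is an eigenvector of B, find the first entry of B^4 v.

81

First find the eigenvalue: Bv = (-3, 0, 0) = -3·(1, 0, 0), so λ = -3.
Then B^4 v = λ^4·v = (-3)^4·(1, 0, 0) = 81·(1, 0, 0) = (81, 0, 0).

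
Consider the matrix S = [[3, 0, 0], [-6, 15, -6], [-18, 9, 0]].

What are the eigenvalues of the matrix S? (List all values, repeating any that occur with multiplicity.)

3, 6, 9

Compute the characteristic polynomial p(t) = det(tI - S).
Expanding along the first row, p(t) = t^3 - 18t^2 + 99t - 162.
Try t = 9: p(9) = 0, so 9 is a root.
Factor out (t - 9): p(t) = (t - 9)·(t^2 - 9t + 18).
The quadratic factors as (t - 3)·(t - 6).
Eigenvalues: 3, 6, 9.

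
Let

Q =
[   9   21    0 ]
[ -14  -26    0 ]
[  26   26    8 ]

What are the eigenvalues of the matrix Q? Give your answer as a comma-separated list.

-12, -5, 8

Compute the characteristic polynomial p(λ) = det(λI - Q).
Cofactor expansion gives p(λ) = λ^3 + 9λ^2 - 76λ - 480.
Since p(-5) = 0, λ = -5 is a root.
Factor out (λ + 5): p(λ) = (λ + 5)·(λ^2 + 4λ - 96).
The quadratic factors as (λ + 12)·(λ - 8).
Eigenvalues: -12, -5, 8.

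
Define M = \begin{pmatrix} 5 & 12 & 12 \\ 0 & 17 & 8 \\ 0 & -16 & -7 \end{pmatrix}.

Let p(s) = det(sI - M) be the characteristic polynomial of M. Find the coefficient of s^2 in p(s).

-15

The coefficient of s^2 of det(sI - M) is −trace(M).
trace(M) = (5) + (17) + (-7) = 15, so the coefficient is -15.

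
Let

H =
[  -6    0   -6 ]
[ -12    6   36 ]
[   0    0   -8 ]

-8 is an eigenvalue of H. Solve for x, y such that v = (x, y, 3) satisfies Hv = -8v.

We need (H + 8I)v = 0.
H + 8I = [[2, 0, -6], [-12, 14, 36], [0, 0, 0]].
Row 1: (2)·x + (0)·y + (-6)·3 = 0
Row 2: (-12)·x + (14)·y + (36)·3 = 0
Row 3: (0)·x + (0)·y + (0)·3 = 0
Solving gives x = 9, y = 0.
Check: H·(9, 0, 3) = (-72, 0, -24) = -8·(9, 0, 3).

9, 0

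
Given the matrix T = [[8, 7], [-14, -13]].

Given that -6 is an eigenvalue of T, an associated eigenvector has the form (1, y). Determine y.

-2

We need (T + 6I)v = 0.
T + 6I = [[14, 7], [-14, -7]].
Row 1: (14)·1 + (7)·y = 0
Row 2: (-14)·1 + (-7)·y = 0
Solving gives y = -2.
Check: T·(1, -2) = (-6, 12) = -6·(1, -2).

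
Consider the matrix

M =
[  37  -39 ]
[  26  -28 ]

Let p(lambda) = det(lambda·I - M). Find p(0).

-22

p(0) = det(0·I − M) = det(−M) = (−1)^2·det(M).
det(M) = -22, so p(0) = -22.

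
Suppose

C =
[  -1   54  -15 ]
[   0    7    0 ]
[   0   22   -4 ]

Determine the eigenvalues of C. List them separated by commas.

Set up det(sI - C) = 0.
Expanding the 3×3 determinant: p(s) = s^3 - 2s^2 - 31s - 28.
Since p(-4) = 0, s = -4 is a root.
Factor out (s + 4): p(s) = (s + 4)·(s^2 - 6s - 7).
The quadratic factors as (s + 1)·(s - 7).
Eigenvalues: -4, -1, 7.

-4, -1, 7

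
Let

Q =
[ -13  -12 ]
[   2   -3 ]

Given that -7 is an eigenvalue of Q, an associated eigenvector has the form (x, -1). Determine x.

We need (Q + 7I)v = 0.
Q + 7I = [[-6, -12], [2, 4]].
Row 1: (-6)·x + (-12)·-1 = 0
Row 2: (2)·x + (4)·-1 = 0
Solving gives x = 2.
Check: Q·(2, -1) = (-14, 7) = -7·(2, -1).

2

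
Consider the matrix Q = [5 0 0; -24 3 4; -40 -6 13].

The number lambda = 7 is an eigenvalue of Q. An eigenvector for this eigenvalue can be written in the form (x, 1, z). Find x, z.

0, 1

We need (Q - 7I)v = 0.
Q - 7I = [[-2, 0, 0], [-24, -4, 4], [-40, -6, 6]].
Row 1: (-2)·x + (0)·1 + (0)·z = 0
Row 2: (-24)·x + (-4)·1 + (4)·z = 0
Row 3: (-40)·x + (-6)·1 + (6)·z = 0
Solving gives x = 0, z = 1.
Check: Q·(0, 1, 1) = (0, 7, 7) = 7·(0, 1, 1).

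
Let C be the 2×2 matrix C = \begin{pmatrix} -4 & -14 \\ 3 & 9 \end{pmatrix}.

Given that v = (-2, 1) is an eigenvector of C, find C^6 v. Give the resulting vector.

First find the eigenvalue: Cv = (-6, 3) = 3·(-2, 1), so λ = 3.
Then C^6 v = λ^6·v = 3^6·(-2, 1) = 729·(-2, 1) = (-1458, 729).

(-1458, 729)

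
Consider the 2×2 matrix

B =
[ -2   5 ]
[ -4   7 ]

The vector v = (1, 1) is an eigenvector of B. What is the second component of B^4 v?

81

First find the eigenvalue: Bv = (3, 3) = 3·(1, 1), so λ = 3.
Then B^4 v = λ^4·v = 3^4·(1, 1) = 81·(1, 1) = (81, 81).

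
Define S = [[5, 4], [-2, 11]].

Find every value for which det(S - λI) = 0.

det(S - tI) = (5 - t)(11 - t) - (4)·(-2) = t^2 - 16t + 63.
This factors as (t - 7)·(t - 9) = 0.
Eigenvalues: 7, 9.

7, 9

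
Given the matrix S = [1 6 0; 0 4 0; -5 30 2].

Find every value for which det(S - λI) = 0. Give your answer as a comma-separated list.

The characteristic polynomial is p(λ) = det(λI - S).
Expanding along the first row, p(λ) = λ^3 - 7λ^2 + 14λ - 8.
Since p(1) = 0, λ = 1 is a root.
Dividing by (λ - 1) leaves λ^2 - 6λ + 8.
The quadratic factors as (λ - 2)·(λ - 4).
Eigenvalues: 1, 2, 4.

1, 2, 4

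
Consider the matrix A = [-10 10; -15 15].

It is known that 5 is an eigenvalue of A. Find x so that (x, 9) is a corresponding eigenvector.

6

We need (A - 5I)v = 0.
A - 5I = [[-15, 10], [-15, 10]].
Row 1: (-15)·x + (10)·9 = 0
Row 2: (-15)·x + (10)·9 = 0
Solving gives x = 6.
Check: A·(6, 9) = (30, 45) = 5·(6, 9).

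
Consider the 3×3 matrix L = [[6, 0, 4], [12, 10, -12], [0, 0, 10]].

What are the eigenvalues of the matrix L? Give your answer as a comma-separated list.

6, 10, 10

The characteristic polynomial is p(λ) = det(λI - L).
Expanding the 3×3 determinant: p(λ) = λ^3 - 26λ^2 + 220λ - 600.
Since p(6) = 0, λ = 6 is a root.
Dividing by (λ - 6) leaves λ^2 - 20λ + 100.
The quadratic factor is (λ - 10)^2.
Eigenvalues: 6, 10, 10.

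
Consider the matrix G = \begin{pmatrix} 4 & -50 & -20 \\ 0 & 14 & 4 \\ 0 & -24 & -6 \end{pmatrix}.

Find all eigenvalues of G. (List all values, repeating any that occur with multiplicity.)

The characteristic polynomial is p(t) = det(tI - G).
Expanding along the first row, p(t) = t^3 - 12t^2 + 44t - 48.
Since p(6) = 0, t = 6 is a root.
Dividing by (t - 6) leaves t^2 - 6t + 8.
The quadratic factors as (t - 2)·(t - 4).
Eigenvalues: 2, 4, 6.

2, 4, 6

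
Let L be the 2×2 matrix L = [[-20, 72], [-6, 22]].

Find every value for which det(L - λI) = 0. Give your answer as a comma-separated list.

det(L - tI) = (-20 - t)(22 - t) - (72)·(-6) = t^2 - 2t - 8.
This factors as (t + 2)·(t - 4) = 0.
Eigenvalues: -2, 4.

-2, 4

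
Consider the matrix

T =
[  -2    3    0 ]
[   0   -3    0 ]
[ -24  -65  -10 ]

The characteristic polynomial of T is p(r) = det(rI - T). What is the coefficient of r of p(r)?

56

p(r) = r^3 + 15r^2 + 56r + 60.
The coefficient of r is 56.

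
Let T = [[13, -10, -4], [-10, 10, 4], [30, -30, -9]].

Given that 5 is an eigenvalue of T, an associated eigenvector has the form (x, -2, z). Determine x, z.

5, 15

We need (T - 5I)v = 0.
T - 5I = [[8, -10, -4], [-10, 5, 4], [30, -30, -14]].
Row 1: (8)·x + (-10)·-2 + (-4)·z = 0
Row 2: (-10)·x + (5)·-2 + (4)·z = 0
Row 3: (30)·x + (-30)·-2 + (-14)·z = 0
Solving gives x = 5, z = 15.
Check: T·(5, -2, 15) = (25, -10, 75) = 5·(5, -2, 15).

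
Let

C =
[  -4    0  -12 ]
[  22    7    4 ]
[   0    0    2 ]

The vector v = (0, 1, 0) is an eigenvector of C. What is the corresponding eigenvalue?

7

Compute Cv: C·(0, 1, 0) = (0, 7, 0).
Since Cv = λv, compare component 2: 7 = λ·1, so λ = 7.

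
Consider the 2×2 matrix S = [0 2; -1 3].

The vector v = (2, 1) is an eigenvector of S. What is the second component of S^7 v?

1

First find the eigenvalue: Sv = (2, 1) = 1·(2, 1), so λ = 1.
Then S^7 v = λ^7·v = 1^7·(2, 1) = 1·(2, 1) = (2, 1).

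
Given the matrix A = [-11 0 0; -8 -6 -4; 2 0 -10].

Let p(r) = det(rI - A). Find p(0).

p(0) = det(0·I − A) = det(−A) = (−1)^3·det(A).
det(A) = -660, so p(0) = 660.

660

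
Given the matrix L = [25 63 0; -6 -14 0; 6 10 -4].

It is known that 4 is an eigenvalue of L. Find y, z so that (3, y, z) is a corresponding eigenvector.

-1, 1

We need (L - 4I)v = 0.
L - 4I = [[21, 63, 0], [-6, -18, 0], [6, 10, -8]].
Row 1: (21)·3 + (63)·y + (0)·z = 0
Row 2: (-6)·3 + (-18)·y + (0)·z = 0
Row 3: (6)·3 + (10)·y + (-8)·z = 0
Solving gives y = -1, z = 1.
Check: L·(3, -1, 1) = (12, -4, 4) = 4·(3, -1, 1).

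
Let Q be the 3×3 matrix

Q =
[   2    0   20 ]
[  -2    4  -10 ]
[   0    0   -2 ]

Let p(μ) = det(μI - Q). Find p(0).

16

p(0) = det(0·I − Q) = det(−Q) = (−1)^3·det(Q).
det(Q) = -16, so p(0) = 16.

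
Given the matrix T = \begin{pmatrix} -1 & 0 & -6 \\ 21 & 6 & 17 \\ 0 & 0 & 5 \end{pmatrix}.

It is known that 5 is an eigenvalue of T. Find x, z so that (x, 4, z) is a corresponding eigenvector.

-1, 1

We need (T - 5I)v = 0.
T - 5I = [[-6, 0, -6], [21, 1, 17], [0, 0, 0]].
Row 1: (-6)·x + (0)·4 + (-6)·z = 0
Row 2: (21)·x + (1)·4 + (17)·z = 0
Row 3: (0)·x + (0)·4 + (0)·z = 0
Solving gives x = -1, z = 1.
Check: T·(-1, 4, 1) = (-5, 20, 5) = 5·(-1, 4, 1).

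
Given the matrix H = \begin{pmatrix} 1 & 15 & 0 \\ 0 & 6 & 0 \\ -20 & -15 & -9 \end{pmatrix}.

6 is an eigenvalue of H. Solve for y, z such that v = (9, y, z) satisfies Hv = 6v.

We need (H - 6I)v = 0.
H - 6I = [[-5, 15, 0], [0, 0, 0], [-20, -15, -15]].
Row 1: (-5)·9 + (15)·y + (0)·z = 0
Row 2: (0)·9 + (0)·y + (0)·z = 0
Row 3: (-20)·9 + (-15)·y + (-15)·z = 0
Solving gives y = 3, z = -15.
Check: H·(9, 3, -15) = (54, 18, -90) = 6·(9, 3, -15).

3, -15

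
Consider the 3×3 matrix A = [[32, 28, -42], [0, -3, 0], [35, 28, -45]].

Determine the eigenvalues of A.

Compute the characteristic polynomial p(λ) = det(λI - A).
Expanding along the first row, p(λ) = λ^3 + 16λ^2 + 69λ + 90.
Rational-root test: λ = -10 gives p(-10) = 0.
Factor out (λ + 10): p(λ) = (λ + 10)·(λ^2 + 6λ + 9).
The quadratic factor is (λ + 3)^2.
Eigenvalues: -10, -3, -3.

-10, -3, -3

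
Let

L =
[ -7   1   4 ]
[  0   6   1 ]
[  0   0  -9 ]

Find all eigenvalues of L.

-9, -7, 6

L is upper triangular, so its eigenvalues are the diagonal entries.
Diagonal: -7, 6, -9.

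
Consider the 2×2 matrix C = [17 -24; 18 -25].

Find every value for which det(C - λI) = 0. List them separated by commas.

det(C - λI) = (17 - λ)(-25 - λ) - (-24)·(18) = λ^2 + 8λ + 7.
This factors as (λ + 7)·(λ + 1) = 0.
Eigenvalues: -7, -1.

-7, -1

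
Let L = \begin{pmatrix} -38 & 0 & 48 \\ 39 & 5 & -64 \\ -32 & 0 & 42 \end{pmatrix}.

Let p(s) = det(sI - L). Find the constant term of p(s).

p(s) = s^3 - 9s^2 - 40s + 300.
The constant term is 300.

300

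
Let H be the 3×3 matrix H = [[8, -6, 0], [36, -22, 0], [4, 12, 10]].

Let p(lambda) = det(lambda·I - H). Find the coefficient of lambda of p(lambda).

-100

p(lambda) = lambda^3 + 4·lambda^2 - 100·lambda - 400.
The coefficient of lambda is -100.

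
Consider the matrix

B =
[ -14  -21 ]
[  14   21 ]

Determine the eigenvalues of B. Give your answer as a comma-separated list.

0, 7

det(B - tI) = (-14 - t)(21 - t) - (-21)·(14) = t^2 - 7t.
This factors as t·(t - 7) = 0.
Eigenvalues: 0, 7.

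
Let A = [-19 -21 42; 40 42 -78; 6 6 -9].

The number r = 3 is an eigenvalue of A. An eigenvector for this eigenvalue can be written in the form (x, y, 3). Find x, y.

0, 6

We need (A - 3I)v = 0.
A - 3I = [[-22, -21, 42], [40, 39, -78], [6, 6, -12]].
Row 1: (-22)·x + (-21)·y + (42)·3 = 0
Row 2: (40)·x + (39)·y + (-78)·3 = 0
Row 3: (6)·x + (6)·y + (-12)·3 = 0
Solving gives x = 0, y = 6.
Check: A·(0, 6, 3) = (0, 18, 9) = 3·(0, 6, 3).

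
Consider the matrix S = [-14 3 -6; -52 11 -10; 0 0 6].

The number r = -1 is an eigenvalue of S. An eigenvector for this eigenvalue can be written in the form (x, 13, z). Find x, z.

We need (S + 1I)v = 0.
S + 1I = [[-13, 3, -6], [-52, 12, -10], [0, 0, 7]].
Row 1: (-13)·x + (3)·13 + (-6)·z = 0
Row 2: (-52)·x + (12)·13 + (-10)·z = 0
Row 3: (0)·x + (0)·13 + (7)·z = 0
Solving gives x = 3, z = 0.
Check: S·(3, 13, 0) = (-3, -13, 0) = -1·(3, 13, 0).

3, 0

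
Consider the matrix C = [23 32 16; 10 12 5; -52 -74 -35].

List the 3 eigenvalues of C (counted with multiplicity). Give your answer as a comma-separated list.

-9, 2, 7

Set up det(tI - C) = 0.
Expanding along the first row, p(t) = t^3 - 67t + 126.
Rational-root test: t = 2 gives p(2) = 0.
Factor out (t - 2): p(t) = (t - 2)·(t^2 + 2t - 63).
The quadratic factors as (t + 9)·(t - 7).
Eigenvalues: -9, 2, 7.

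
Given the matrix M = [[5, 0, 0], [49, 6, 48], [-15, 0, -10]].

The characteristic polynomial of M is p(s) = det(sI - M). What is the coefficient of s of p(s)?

p(s) = s^3 - s^2 - 80s + 300.
The coefficient of s is -80.

-80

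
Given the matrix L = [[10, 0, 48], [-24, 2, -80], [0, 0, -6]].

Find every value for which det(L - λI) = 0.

-6, 2, 10

Compute the characteristic polynomial p(s) = det(sI - L).
Expanding along the first row, p(s) = s^3 - 6s^2 - 52s + 120.
Try s = 2: p(2) = 0, so 2 is a root.
Factor out (s - 2): p(s) = (s - 2)·(s^2 - 4s - 60).
The quadratic factors as (s + 6)·(s - 10).
Eigenvalues: -6, 2, 10.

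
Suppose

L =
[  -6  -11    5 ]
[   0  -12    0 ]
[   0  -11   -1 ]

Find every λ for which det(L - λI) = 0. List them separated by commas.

-12, -6, -1

Compute the characteristic polynomial p(λ) = det(λI - L).
Expanding the 3×3 determinant: p(λ) = λ^3 + 19λ^2 + 90λ + 72.
Try λ = -6: p(-6) = 0, so -6 is a root.
Factor out (λ + 6): p(λ) = (λ + 6)·(λ^2 + 13λ + 12).
The quadratic factors as (λ + 12)·(λ + 1).
Eigenvalues: -12, -6, -1.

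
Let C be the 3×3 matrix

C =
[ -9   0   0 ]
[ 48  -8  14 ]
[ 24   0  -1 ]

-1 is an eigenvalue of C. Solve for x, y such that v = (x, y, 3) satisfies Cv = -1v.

We need (C + 1I)v = 0.
C + 1I = [[-8, 0, 0], [48, -7, 14], [24, 0, 0]].
Row 1: (-8)·x + (0)·y + (0)·3 = 0
Row 2: (48)·x + (-7)·y + (14)·3 = 0
Row 3: (24)·x + (0)·y + (0)·3 = 0
Solving gives x = 0, y = 6.
Check: C·(0, 6, 3) = (0, -6, -3) = -1·(0, 6, 3).

0, 6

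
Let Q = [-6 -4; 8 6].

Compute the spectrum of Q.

det(Q - tI) = (-6 - t)(6 - t) - (-4)·(8) = t^2 - 4.
This factors as (t + 2)·(t - 2) = 0.
Eigenvalues: -2, 2.

-2, 2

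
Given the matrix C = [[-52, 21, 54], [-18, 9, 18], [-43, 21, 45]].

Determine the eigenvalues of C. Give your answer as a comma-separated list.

The characteristic polynomial is p(lambda) = det(lambda·I - C).
Expanding along the first row, p(lambda) = lambda^3 - 2·lambda^2 - 81·lambda + 162.
Since p(2) = 0, lambda = 2 is a root.
Dividing by (lambda - 2) leaves lambda^2 - 81.
The quadratic factors as (lambda + 9)·(lambda - 9).
Eigenvalues: -9, 2, 9.

-9, 2, 9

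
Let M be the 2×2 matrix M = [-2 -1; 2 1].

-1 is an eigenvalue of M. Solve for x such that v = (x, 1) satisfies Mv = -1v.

-1

We need (M + 1I)v = 0.
M + 1I = [[-1, -1], [2, 2]].
Row 1: (-1)·x + (-1)·1 = 0
Row 2: (2)·x + (2)·1 = 0
Solving gives x = -1.
Check: M·(-1, 1) = (1, -1) = -1·(-1, 1).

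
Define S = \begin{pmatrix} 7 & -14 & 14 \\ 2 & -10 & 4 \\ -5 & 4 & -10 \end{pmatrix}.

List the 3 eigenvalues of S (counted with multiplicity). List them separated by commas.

Set up det(lambda·I - S) = 0.
Expanding along the first row, p(lambda) = lambda^3 + 13·lambda^2 + 42·lambda.
Rational-root test: lambda = -6 gives p(-6) = 0.
Dividing by (lambda + 6) leaves lambda^2 + 7·lambda.
The quadratic factors as (lambda + 7)·lambda.
Eigenvalues: -7, -6, 0.

-7, -6, 0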